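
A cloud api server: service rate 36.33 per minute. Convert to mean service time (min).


Mean service time = 1/μ = 1/36.33 minute = 0.02753 minute
In minutes: 0.02753 × 1 = 0.02753 min

Final: 0.02753 min


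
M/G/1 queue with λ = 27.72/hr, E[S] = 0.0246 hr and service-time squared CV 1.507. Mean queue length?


ρ = λ·E[S] = 27.72·0.0246 = 0.6819
Lq = ρ²(1+C_s²)/(2(1−ρ)) = 0.4650·(1+1.507)/(2·0.3181)
= 0.4650·2.5070/0.6362 = 1.83246

Final: 1.83246


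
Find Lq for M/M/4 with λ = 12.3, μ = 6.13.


a = λ/μ = 2.0065; ρ = a/4 = 0.5016
P₀ = 0.129512
Lq = P₀·a^c·ρ / (c!·(1−ρ)²) = 0.129512·16.20983·0.5016/(24·0.24837)
= 0.17667

Final: 0.17667


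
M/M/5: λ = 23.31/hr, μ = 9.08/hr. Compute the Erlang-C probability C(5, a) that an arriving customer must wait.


a = λ/μ = 2.5672; ρ = a/5 = 0.5134
P₀ = 0.074618 (from M/M/c formula)
C(c,a) = [a^c/(c!(1−ρ))]·P₀ = [111.50186/(120·0.4866)]·0.074618
= 1.90968·0.074618 = 0.142497

Final: 0.142497


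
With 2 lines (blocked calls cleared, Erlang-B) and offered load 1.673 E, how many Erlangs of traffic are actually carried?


B(2,1.673) = 0.343641 (Erlang-B)
Carried load = a(1 − B) = 1.673·(1 − 0.343641) = 1.673·0.656359 = 1.0981 E

Final: 1.0981 Erlangs


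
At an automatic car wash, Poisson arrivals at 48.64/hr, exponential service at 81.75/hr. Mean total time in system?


W = 1/(μ−λ) = 1/(81.75 − 48.64) = 1/33.11 = 0.03020 hr

Final: 0.03020 hr


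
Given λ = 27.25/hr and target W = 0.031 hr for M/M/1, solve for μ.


W = 1/(μ−λ) ⇒ μ − λ = 1/W = 1/0.031 = 32.2581
μ = λ + 1/W = 27.25 + 32.2581 = 59.5081 per hr

Final: 59.5081 /hr


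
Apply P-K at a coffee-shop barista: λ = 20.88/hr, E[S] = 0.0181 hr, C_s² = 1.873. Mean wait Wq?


ρ = λ·E[S] = 20.88·0.0181 = 0.3779
E[S²] = E[S]²(1+C_s²) = 0.0181²·(1+1.873) = 0.0009412
Wq = λ·E[S²]/(2(1−ρ)) = 20.88·0.0009412/(2·0.6221) = 0.01580 hr

Final: 0.01580 hr


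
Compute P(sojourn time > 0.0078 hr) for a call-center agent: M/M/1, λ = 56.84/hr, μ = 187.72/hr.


W ~ Exponential(μ−λ) for M/M/1.
μ − λ = 187.72 − 56.84 = 130.8800
P(W > t) = e^{−(μ−λ)t} = e^{−1.0209} = 0.360284

Final: 0.360284


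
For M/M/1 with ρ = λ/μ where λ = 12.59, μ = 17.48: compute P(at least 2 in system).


ρ = 12.59/17.48 = 0.7203
P(N ≥ n) = ρ^n = 0.7203^2 = 0.518763

Final: 0.518763


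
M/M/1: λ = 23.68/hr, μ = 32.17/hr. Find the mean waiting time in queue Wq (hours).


ρ = 23.68/32.17 = 0.7361
Wq = ρ/(μ−λ) = 0.7361/(32.17 − 23.68) = 0.7361/8.49 = 0.08670 hr

Final: 0.08670 hr


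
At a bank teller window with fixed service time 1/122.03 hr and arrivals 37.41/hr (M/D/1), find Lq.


ρ = 37.41/122.03 = 0.3066
M/D/1: Lq = ρ²/(2(1−ρ)) = 0.09398/(2·0.6934) = 0.06777

Final: 0.06777


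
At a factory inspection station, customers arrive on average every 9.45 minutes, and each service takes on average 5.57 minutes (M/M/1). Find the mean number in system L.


λ = 60/9.45 = 6.3492 /hr
μ = 60/5.57 = 10.7720 /hr
ρ = λ/μ = 6.3492/10.7720 = 0.5894
L = ρ/(1−ρ) = 0.5894/0.4106 = 1.4356

Final: 1.4356


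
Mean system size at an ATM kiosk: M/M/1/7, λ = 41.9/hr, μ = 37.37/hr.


ρ = 41.9/37.37 = 1.1212
L = ρ[1 − (K+1)ρ^K + Kρ^(K+1)] / [(1−ρ)(1−ρ^(K+1))]
Numerator: 1.1212·(1 − 8·2.227596 + 7·2.497626) = 0.742934
Denominator: (-0.1212)·(-1.497626) = 0.181543
L = 0.742934/0.181543 = 4.0923

Final: 4.0923


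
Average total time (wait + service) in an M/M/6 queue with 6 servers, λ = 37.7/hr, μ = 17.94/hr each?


a = 2.1014; ρ = 0.3502; P₀ = 0.122035
Lq = P₀·a^c·ρ/(c!(1−ρ)²) = 0.01211
Wq = Lq/λ = 0.01211/37.7 = 0.0003212 hr
W = Wq + 1/μ = 0.0003212 + 0.05574 = 0.05606 hr

Final: 0.05606 hr


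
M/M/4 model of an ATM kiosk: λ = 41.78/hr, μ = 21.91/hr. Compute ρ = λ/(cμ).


ρ = λ/(cμ) = 41.78/(4·21.91) = 41.78/87.64 = 0.4767

Final: 0.4767


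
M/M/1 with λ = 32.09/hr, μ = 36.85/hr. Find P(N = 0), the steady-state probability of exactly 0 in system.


ρ = 32.09/36.85 = 0.8708
P_n = (1−ρ)·ρ^n = (1 − 0.8708)·0.8708^0 = 0.1292·1.000000 = 0.129172

Final: 0.129172


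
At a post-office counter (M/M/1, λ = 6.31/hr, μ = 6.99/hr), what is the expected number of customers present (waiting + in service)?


ρ = λ/μ = 6.31/6.99 = 0.9027
L = ρ/(1−ρ) = 0.9027/(1 − 0.9027) = 0.9027/0.09728 = 9.2794

Final: 9.2794


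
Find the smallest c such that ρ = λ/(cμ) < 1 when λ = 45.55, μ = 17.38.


Stability requires cμ > λ ⇔ c > λ/μ.
λ/μ = 45.55/17.38 = 2.6208
Minimum integer c = ⌊2.6208⌋ + 1 = 3
Check: 3·17.38 = 52.14 > 45.55, while 2·17.38 = 34.76 ≤ 45.55

Final: 3 servers


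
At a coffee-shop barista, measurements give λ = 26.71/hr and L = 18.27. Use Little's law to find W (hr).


W = L/λ = 18.27/26.71 = 0.6840 hr

Final: 0.6840 hr


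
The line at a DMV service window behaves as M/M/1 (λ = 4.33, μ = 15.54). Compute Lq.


ρ = 4.33/15.54 = 0.2786
Lq = ρ²/(1−ρ) = 0.07764/0.7214 = 0.1076

Final: 0.1076


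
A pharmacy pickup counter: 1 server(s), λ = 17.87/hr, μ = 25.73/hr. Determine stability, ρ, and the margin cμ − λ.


Total capacity cμ = 1·25.73 = 25.73/hr
ρ = λ/(cμ) = 17.87/25.73 = 0.6945
Stable ⇔ ρ < 1: YES
Spare capacity = cμ − λ = 25.73 − 17.87 = 7.86/hr

Final: ρ = 0.6945; stable; margin = 7.86/hr


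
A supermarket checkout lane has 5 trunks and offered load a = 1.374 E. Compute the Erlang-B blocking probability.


B(c,a) = (a^c/c!) / Σ_{k=0}^{c} a^k/k!
a^5/5! = 0.040809
Σ terms (k=0..5): 1.00000 + 1.37400 + 0.94394 + 0.43232 + 0.14850 + 0.04081 = 3.939573
B = 0.040809/3.939573 = 0.010359

Final: 0.010359


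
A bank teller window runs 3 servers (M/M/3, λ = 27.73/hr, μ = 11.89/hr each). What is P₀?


a = λ/μ = 27.73/11.89 = 2.3322; ρ = a/c = 0.7774
Σ_{k=0}^{2} a^k/k! (terms k=0..2) = 1.00000 + 2.33221 + 2.71961 = 6.05182
Tail: a^3/(3!(1−ρ)) = 12.68540/(6·0.2226) = 9.49807
P₀ = 1/(6.05182 + 9.49807) = 1/15.54989 = 0.064309

Final: 0.064309


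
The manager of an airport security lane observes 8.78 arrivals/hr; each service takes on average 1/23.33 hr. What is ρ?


ρ = λ/μ = 8.78/23.33 = 0.3763

Final: 0.3763


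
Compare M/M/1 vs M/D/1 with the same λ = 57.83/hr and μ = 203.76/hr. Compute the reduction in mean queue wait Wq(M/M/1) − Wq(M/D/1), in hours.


ρ = 57.83/203.76 = 0.2838
Wq(M/M/1) = ρ/(μ−λ) = 0.2838/145.93 = 0.001945 hr
Wq(M/D/1) = ρ/(2(μ−λ)) = 0.0009724 hr
Savings = 0.001945 − 0.0009724 = 0.0009724 hr

Final: 0.0009724 hr


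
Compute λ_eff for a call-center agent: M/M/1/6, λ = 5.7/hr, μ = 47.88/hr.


ρ = 0.1190; P_K = (1−ρ)ρ^6/(1−ρ^7) = 0.000002508
λ_eff = λ(1 − P_K) = 5.7·(1 − 0.000002508) = 5.7·0.999997 = 5.7000 /hr

Final: 5.7000 /hr


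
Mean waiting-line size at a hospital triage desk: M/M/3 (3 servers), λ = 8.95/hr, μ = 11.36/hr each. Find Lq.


a = λ/μ = 0.7879; ρ = a/3 = 0.2626
P₀ = 0.452747
Lq = P₀·a^c·ρ / (c!·(1−ρ)²) = 0.452747·0.48903·0.2626/(6·0.54373)
= 0.01782

Final: 0.01782


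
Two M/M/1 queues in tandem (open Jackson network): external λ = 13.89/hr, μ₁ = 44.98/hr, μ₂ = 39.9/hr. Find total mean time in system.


Each node sees arrival rate λ = 13.89/hr (tandem ⇒ throughput preserved).
W₁ = 1/(μ₁−λ) = 1/(44.98−13.89) = 0.03216 hr
W₂ = 1/(μ₂−λ) = 1/(39.9−13.89) = 0.03845 hr
W_total = W₁ + W₂ = 0.03216 + 0.03845 = 0.07061 hr

Final: 0.07061 hr


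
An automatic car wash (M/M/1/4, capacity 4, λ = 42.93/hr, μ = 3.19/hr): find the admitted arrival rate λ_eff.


ρ = 13.4577; P_K = (1−ρ)ρ^4/(1−ρ^5) = 0.925695
λ_eff = λ(1 − P_K) = 42.93·(1 − 0.925695) = 42.93·0.074305 = 3.1899 /hr

Final: 3.1899 /hr


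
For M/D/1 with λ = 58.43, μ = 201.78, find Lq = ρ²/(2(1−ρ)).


ρ = 58.43/201.78 = 0.2896
M/D/1: Lq = ρ²/(2(1−ρ)) = 0.08385/(2·0.7104) = 0.05902

Final: 0.05902


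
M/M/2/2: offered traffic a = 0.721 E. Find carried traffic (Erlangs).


B(2,0.721) = 0.131212 (Erlang-B)
Carried load = a(1 − B) = 0.721·(1 − 0.131212) = 0.721·0.868788 = 0.6264 E

Final: 0.6264 Erlangs


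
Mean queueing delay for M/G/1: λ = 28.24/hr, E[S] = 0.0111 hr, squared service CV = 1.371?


ρ = λ·E[S] = 28.24·0.0111 = 0.3135
E[S²] = E[S]²(1+C_s²) = 0.0111²·(1+1.371) = 0.0002921
Wq = λ·E[S²]/(2(1−ρ)) = 28.24·0.0002921/(2·0.6865) = 0.006008 hr

Final: 0.006008 hr


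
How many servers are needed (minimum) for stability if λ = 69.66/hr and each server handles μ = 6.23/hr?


Stability requires cμ > λ ⇔ c > λ/μ.
λ/μ = 69.66/6.23 = 11.1814
Minimum integer c = ⌊11.1814⌋ + 1 = 12
Check: 12·6.23 = 74.76 > 69.66, while 11·6.23 = 68.53 ≤ 69.66

Final: 12 servers


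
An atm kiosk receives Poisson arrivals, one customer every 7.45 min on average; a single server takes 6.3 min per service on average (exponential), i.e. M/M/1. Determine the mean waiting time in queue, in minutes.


λ = 60/7.45 = 8.0537 /hr
μ = 60/6.3 = 9.5238 /hr
ρ = λ/μ = 8.0537/9.5238 = 0.8456
Wq = ρ/(μ−λ) = 0.8456/(9.5238−8.0537) = 0.57522 hr
In minutes: 0.57522·60 = 34.513 min

Final: 34.513 min


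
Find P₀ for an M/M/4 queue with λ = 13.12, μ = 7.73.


a = λ/μ = 13.12/7.73 = 1.6973; ρ = a/c = 0.4243
Σ_{k=0}^{3} a^k/k! (terms k=0..3) = 1.00000 + 1.69728 + 1.44039 + 0.81491 = 4.95258
Tail: a^4/(4!(1−ρ)) = 8.29884/(24·0.5757) = 0.60066
P₀ = 1/(4.95258 + 0.60066) = 1/5.55324 = 0.180075

Final: 0.180075


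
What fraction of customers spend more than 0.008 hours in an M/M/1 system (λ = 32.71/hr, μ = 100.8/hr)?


W ~ Exponential(μ−λ) for M/M/1.
μ − λ = 100.8 − 32.71 = 68.0900
P(W > t) = e^{−(μ−λ)t} = e^{−0.5447} = 0.580004

Final: 0.580004


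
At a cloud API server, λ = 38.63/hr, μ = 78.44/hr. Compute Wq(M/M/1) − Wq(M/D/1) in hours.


ρ = 38.63/78.44 = 0.4925
Wq(M/M/1) = ρ/(μ−λ) = 0.4925/39.81 = 0.01237 hr
Wq(M/D/1) = ρ/(2(μ−λ)) = 0.006185 hr
Savings = 0.01237 − 0.006185 = 0.006185 hr

Final: 0.006185 hr


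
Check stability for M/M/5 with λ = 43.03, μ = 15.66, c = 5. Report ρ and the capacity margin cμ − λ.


Total capacity cμ = 5·15.66 = 78.30/hr
ρ = λ/(cμ) = 43.03/78.30 = 0.5496
Stable ⇔ ρ < 1: YES
Spare capacity = cμ − λ = 78.30 − 43.03 = 35.27/hr

Final: ρ = 0.5496; stable; margin = 35.27/hr


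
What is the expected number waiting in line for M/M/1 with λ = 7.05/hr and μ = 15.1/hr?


ρ = 7.05/15.1 = 0.4669
Lq = ρ²/(1−ρ) = 0.2180/0.5331 = 0.4089

Final: 0.4089


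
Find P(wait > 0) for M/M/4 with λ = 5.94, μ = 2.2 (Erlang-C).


a = λ/μ = 2.7000; ρ = a/4 = 0.6750
P₀ = 0.057343 (from M/M/c formula)
C(c,a) = [a^c/(c!(1−ρ))]·P₀ = [53.14410/(24·0.3250)]·0.057343
= 6.81335·0.057343 = 0.390699

Final: 0.390699


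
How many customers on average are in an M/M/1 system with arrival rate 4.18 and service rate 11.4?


ρ = λ/μ = 4.18/11.4 = 0.3667
L = ρ/(1−ρ) = 0.3667/(1 − 0.3667) = 0.3667/0.6333 = 0.5789

Final: 0.5789


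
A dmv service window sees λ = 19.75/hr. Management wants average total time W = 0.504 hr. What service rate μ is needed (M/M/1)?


W = 1/(μ−λ) ⇒ μ − λ = 1/W = 1/0.504 = 1.9841
μ = λ + 1/W = 19.75 + 1.9841 = 21.7341 per hr

Final: 21.7341 /hr


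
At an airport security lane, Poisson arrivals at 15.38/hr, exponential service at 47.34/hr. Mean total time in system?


W = 1/(μ−λ) = 1/(47.34 − 15.38) = 1/31.96 = 0.03129 hr

Final: 0.03129 hr


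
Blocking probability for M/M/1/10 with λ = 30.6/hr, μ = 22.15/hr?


ρ = λ/μ = 30.6/22.15 = 1.3815
P_K = (1−ρ)ρ^K/(1−ρ^(K+1)) = (-0.3815·25.320773)/(1 − 34.980391)
= -9.659618/-33.980391 = 0.284270

Final: 0.284270


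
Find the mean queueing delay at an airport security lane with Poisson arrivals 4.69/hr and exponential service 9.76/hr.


ρ = 4.69/9.76 = 0.4805
Wq = ρ/(μ−λ) = 0.4805/(9.76 − 4.69) = 0.4805/5.07 = 0.09478 hr

Final: 0.09478 hr


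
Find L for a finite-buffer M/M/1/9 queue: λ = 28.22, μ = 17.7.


ρ = 28.22/17.7 = 1.5944
L = ρ[1 − (K+1)ρ^K + Kρ^(K+1)] / [(1−ρ)(1−ρ^(K+1))]
Numerator: 1.5944·(1 − 10·66.566188 + 9·106.129821) = 463.169130
Denominator: (-0.5944)·(-105.129821) = 62.483939
L = 463.169130/62.483939 = 7.4126

Final: 7.4126


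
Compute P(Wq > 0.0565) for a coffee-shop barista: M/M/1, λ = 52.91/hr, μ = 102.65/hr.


ρ = 52.91/102.65 = 0.5154
P(Wq > t) = ρ·e^{−(μ−λ)t} = 0.5154·e^{−2.8103}
= 0.5154·0.060186 = 0.031022

Final: 0.031022


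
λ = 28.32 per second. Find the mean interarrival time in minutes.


Mean interarrival time = 1/λ = 1/28.32 second = 0.03531 second
In minutes: 0.03531 × 0.0166667 = 0.0005885 min

Final: 0.0005885 min


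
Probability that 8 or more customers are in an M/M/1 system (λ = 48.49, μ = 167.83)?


ρ = 48.49/167.83 = 0.2889
P(N ≥ n) = ρ^n = 0.2889^8 = 0.00004856

Final: 0.00004856


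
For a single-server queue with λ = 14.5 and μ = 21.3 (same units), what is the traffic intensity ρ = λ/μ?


ρ = λ/μ = 14.5/21.3 = 0.6808

Final: 0.6808


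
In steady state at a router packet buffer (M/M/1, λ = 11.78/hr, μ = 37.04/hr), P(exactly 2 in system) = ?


ρ = 11.78/37.04 = 0.3180
P_n = (1−ρ)·ρ^n = (1 − 0.3180)·0.3180^2 = 0.6820·0.101146 = 0.068978

Final: 0.068978


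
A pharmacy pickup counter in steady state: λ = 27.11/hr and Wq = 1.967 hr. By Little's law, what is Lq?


Lq = λWq = 27.11·1.967 = 53.3254

Final: 53.3254


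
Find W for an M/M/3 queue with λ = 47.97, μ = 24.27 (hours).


a = 1.9765; ρ = 0.6588; P₀ = 0.114917
Lq = P₀·a^c·ρ/(c!(1−ρ)²) = 0.83712
Wq = Lq/λ = 0.83712/47.97 = 0.01745 hr
W = Wq + 1/μ = 0.01745 + 0.04120 = 0.05865 hr

Final: 0.05865 hr


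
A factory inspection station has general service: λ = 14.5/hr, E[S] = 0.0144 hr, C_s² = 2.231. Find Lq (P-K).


ρ = λ·E[S] = 14.5·0.0144 = 0.2088
Lq = ρ²(1+C_s²)/(2(1−ρ)) = 0.04360·(1+2.231)/(2·0.7912)
= 0.04360·3.2310/1.5824 = 0.08902

Final: 0.08902


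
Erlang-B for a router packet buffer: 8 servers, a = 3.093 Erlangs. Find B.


B(c,a) = (a^c/c!) / Σ_{k=0}^{c} a^k/k!
a^8/8! = 0.207739
Σ terms (k=0..8): 1.00000 + 3.09300 + 4.78332 + 4.93161 + 3.81337 + 2.35895 + 1.21604 + 0.53731 + 0.20774 = 21.941337
B = 0.207739/21.941337 = 0.009468

Final: 0.009468


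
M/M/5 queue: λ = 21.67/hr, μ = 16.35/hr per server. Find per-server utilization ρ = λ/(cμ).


ρ = λ/(cμ) = 21.67/(5·16.35) = 21.67/81.75 = 0.2651

Final: 0.2651


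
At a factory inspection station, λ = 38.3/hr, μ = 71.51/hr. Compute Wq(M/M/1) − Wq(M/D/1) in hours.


ρ = 38.3/71.51 = 0.5356
Wq(M/M/1) = ρ/(μ−λ) = 0.5356/33.21 = 0.01613 hr
Wq(M/D/1) = ρ/(2(μ−λ)) = 0.008064 hr
Savings = 0.01613 − 0.008064 = 0.008064 hr

Final: 0.008064 hr


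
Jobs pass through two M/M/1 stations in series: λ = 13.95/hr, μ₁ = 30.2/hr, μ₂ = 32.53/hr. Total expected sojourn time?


Each node sees arrival rate λ = 13.95/hr (tandem ⇒ throughput preserved).
W₁ = 1/(μ₁−λ) = 1/(30.2−13.95) = 0.06154 hr
W₂ = 1/(μ₂−λ) = 1/(32.53−13.95) = 0.05382 hr
W_total = W₁ + W₂ = 0.06154 + 0.05382 = 0.11536 hr

Final: 0.11536 hr


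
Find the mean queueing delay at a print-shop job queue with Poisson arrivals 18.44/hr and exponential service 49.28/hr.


ρ = 18.44/49.28 = 0.3742
Wq = ρ/(μ−λ) = 0.3742/(49.28 − 18.44) = 0.3742/30.84 = 0.01213 hr

Final: 0.01213 hr


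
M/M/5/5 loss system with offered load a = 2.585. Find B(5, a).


B(c,a) = (a^c/c!) / Σ_{k=0}^{c} a^k/k!
a^5/5! = 0.961881
Σ terms (k=0..5): 1.00000 + 2.58500 + 3.34111 + 2.87893 + 1.86051 + 0.96188 = 12.627425
B = 0.961881/12.627425 = 0.076174

Final: 0.076174


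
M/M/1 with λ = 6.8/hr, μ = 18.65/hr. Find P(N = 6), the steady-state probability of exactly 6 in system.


ρ = 6.8/18.65 = 0.3646
P_n = (1−ρ)·ρ^n = (1 − 0.3646)·0.3646^6 = 0.6354·0.002350 = 0.001493

Final: 0.001493


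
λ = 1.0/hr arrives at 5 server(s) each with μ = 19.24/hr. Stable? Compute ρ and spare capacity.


Total capacity cμ = 5·19.24 = 96.20/hr
ρ = λ/(cμ) = 1.0/96.20 = 0.01040
Stable ⇔ ρ < 1: YES
Spare capacity = cμ − λ = 96.20 − 1.0 = 95.20/hr

Final: ρ = 0.01040; stable; margin = 95.20/hr


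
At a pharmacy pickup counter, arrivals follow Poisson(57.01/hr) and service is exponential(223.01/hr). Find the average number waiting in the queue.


ρ = 57.01/223.01 = 0.2556
Lq = ρ²/(1−ρ) = 0.06535/0.7444 = 0.08779

Final: 0.08779


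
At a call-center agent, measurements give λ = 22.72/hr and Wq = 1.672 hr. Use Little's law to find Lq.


Lq = λWq = 22.72·1.672 = 37.9878

Final: 37.9878


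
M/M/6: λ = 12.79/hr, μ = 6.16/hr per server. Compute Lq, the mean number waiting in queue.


a = λ/μ = 2.0763; ρ = a/6 = 0.3460
P₀ = 0.125161
Lq = P₀·a^c·ρ / (c!·(1−ρ)²) = 0.125161·80.11964·0.3460/(720·0.42765)
= 0.01127

Final: 0.01127


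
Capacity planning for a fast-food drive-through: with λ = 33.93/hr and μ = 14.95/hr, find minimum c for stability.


Stability requires cμ > λ ⇔ c > λ/μ.
λ/μ = 33.93/14.95 = 2.2696
Minimum integer c = ⌊2.2696⌋ + 1 = 3
Check: 3·14.95 = 44.85 > 33.93, while 2·14.95 = 29.90 ≤ 33.93

Final: 3 servers


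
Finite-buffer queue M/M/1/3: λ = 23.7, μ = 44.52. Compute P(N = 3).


ρ = λ/μ = 23.7/44.52 = 0.5323
P_K = (1−ρ)ρ^K/(1−ρ^(K+1)) = (0.4677·0.150862)/(1 − 0.080311)
= 0.070551/0.919689 = 0.076712

Final: 0.076712


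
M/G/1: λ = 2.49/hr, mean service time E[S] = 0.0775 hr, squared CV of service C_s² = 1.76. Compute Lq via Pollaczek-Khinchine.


ρ = λ·E[S] = 2.49·0.0775 = 0.1930
Lq = ρ²(1+C_s²)/(2(1−ρ)) = 0.03724·(1+1.76)/(2·0.8070)
= 0.03724·2.7600/1.6140 = 0.06368

Final: 0.06368


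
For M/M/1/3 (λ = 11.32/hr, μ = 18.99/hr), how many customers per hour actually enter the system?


ρ = 0.5961; P_K = (1−ρ)ρ^3/(1−ρ^4) = 0.097916
λ_eff = λ(1 − P_K) = 11.32·(1 − 0.097916) = 11.32·0.902084 = 10.2116 /hr

Final: 10.2116 /hr


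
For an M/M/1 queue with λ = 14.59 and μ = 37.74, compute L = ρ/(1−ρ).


ρ = λ/μ = 14.59/37.74 = 0.3866
L = ρ/(1−ρ) = 0.3866/(1 − 0.3866) = 0.3866/0.6134 = 0.6302

Final: 0.6302


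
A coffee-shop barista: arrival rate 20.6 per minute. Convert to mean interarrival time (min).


Mean interarrival time = 1/λ = 1/20.6 minute = 0.04854 minute
In minutes: 0.04854 × 1 = 0.04854 min

Final: 0.04854 min


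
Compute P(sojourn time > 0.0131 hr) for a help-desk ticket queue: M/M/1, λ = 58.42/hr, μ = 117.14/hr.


W ~ Exponential(μ−λ) for M/M/1.
μ − λ = 117.14 − 58.42 = 58.7200
P(W > t) = e^{−(μ−λ)t} = e^{−0.7692} = 0.463369

Final: 0.463369


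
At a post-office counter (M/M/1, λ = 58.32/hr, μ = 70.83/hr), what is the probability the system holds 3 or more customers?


ρ = 58.32/70.83 = 0.8234
P(N ≥ n) = ρ^n = 0.8234^3 = 0.558214

Final: 0.558214


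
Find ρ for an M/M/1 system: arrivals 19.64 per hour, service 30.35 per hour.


ρ = λ/μ = 19.64/30.35 = 0.6471

Final: 0.6471


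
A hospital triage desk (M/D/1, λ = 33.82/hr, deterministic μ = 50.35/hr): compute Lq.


ρ = 33.82/50.35 = 0.6717
M/D/1: Lq = ρ²/(2(1−ρ)) = 0.4512/(2·0.3283) = 0.68714

Final: 0.68714


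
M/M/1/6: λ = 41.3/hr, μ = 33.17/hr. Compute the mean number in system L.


ρ = 41.3/33.17 = 1.2451
L = ρ[1 − (K+1)ρ^K + Kρ^(K+1)] / [(1−ρ)(1−ρ^(K+1))]
Numerator: 1.2451·(1 − 7·3.725868 + 6·4.639082) = 3.428281
Denominator: (-0.2451)·(-3.639082) = 0.891943
L = 3.428281/0.891943 = 3.8436

Final: 3.8436


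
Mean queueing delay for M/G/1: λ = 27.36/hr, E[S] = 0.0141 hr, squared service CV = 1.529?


ρ = λ·E[S] = 27.36·0.0141 = 0.3858
E[S²] = E[S]²(1+C_s²) = 0.0141²·(1+1.529) = 0.0005028
Wq = λ·E[S²]/(2(1−ρ)) = 27.36·0.0005028/(2·0.6142) = 0.01120 hr

Final: 0.01120 hr


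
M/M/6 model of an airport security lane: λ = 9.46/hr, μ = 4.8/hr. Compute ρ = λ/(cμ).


ρ = λ/(cμ) = 9.46/(6·4.8) = 9.46/28.80 = 0.3285

Final: 0.3285


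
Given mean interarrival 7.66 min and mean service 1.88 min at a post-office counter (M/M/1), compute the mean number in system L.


λ = 60/7.66 = 7.8329 /hr
μ = 60/1.88 = 31.9149 /hr
ρ = λ/μ = 7.8329/31.9149 = 0.2454
L = ρ/(1−ρ) = 0.2454/0.7546 = 0.3253

Final: 0.3253


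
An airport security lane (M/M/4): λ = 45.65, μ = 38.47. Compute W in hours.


a = 1.1866; ρ = 0.2967; P₀ = 0.304262
Lq = P₀·a^c·ρ/(c!(1−ρ)²) = 0.01507
Wq = Lq/λ = 0.01507/45.65 = 0.0003302 hr
W = Wq + 1/μ = 0.0003302 + 0.02599 = 0.02632 hr

Final: 0.02632 hr


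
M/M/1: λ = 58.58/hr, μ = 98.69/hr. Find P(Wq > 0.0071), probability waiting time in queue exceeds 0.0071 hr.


ρ = 58.58/98.69 = 0.5936
P(Wq > t) = ρ·e^{−(μ−λ)t} = 0.5936·e^{−0.2848}
= 0.5936·0.752179 = 0.446475

Final: 0.446475


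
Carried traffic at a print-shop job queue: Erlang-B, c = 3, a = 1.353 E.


B(3,1.353) = 0.112141 (Erlang-B)
Carried load = a(1 − B) = 1.353·(1 − 0.112141) = 1.353·0.887859 = 1.2013 E

Final: 1.2013 Erlangs


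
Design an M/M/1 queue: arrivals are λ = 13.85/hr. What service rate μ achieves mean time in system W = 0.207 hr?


W = 1/(μ−λ) ⇒ μ − λ = 1/W = 1/0.207 = 4.8309
μ = λ + 1/W = 13.85 + 4.8309 = 18.6809 per hr

Final: 18.6809 /hr


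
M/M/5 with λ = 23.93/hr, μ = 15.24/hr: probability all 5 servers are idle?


a = λ/μ = 23.93/15.24 = 1.5702; ρ = a/c = 0.3140
Σ_{k=0}^{4} a^k/k! (terms k=0..4) = 1.00000 + 1.57021 + 1.23278 + 0.64524 + 0.25329 = 4.70152
Tail: a^5/(5!(1−ρ)) = 9.54528/(120·0.6860) = 0.11596
P₀ = 1/(4.70152 + 0.11596) = 1/4.81748 = 0.207577

Final: 0.207577


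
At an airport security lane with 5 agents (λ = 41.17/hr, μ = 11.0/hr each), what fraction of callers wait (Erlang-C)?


a = λ/μ = 3.7427; ρ = a/5 = 0.7485
P₀ = 0.018868 (from M/M/c formula)
C(c,a) = [a^c/(c!(1−ρ))]·P₀ = [734.41394/(120·0.2515)]·0.018868
= 24.33886·0.018868 = 0.459227

Final: 0.459227


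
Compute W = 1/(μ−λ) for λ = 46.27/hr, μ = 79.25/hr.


W = 1/(μ−λ) = 1/(79.25 − 46.27) = 1/32.98 = 0.03032 hr

Final: 0.03032 hr


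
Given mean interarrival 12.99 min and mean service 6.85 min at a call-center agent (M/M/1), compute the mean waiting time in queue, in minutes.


λ = 60/12.99 = 4.6189 /hr
μ = 60/6.85 = 8.7591 /hr
ρ = λ/μ = 4.6189/8.7591 = 0.5273
Wq = ρ/(μ−λ) = 0.5273/(8.7591−4.6189) = 0.12737 hr
In minutes: 0.12737·60 = 7.642 min

Final: 7.642 min


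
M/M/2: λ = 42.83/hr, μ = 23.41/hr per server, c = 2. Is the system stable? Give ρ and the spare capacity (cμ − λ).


Total capacity cμ = 2·23.41 = 46.82/hr
ρ = λ/(cμ) = 42.83/46.82 = 0.9148
Stable ⇔ ρ < 1: YES
Spare capacity = cμ − λ = 46.82 − 42.83 = 3.99/hr

Final: ρ = 0.9148; stable; margin = 3.99/hr


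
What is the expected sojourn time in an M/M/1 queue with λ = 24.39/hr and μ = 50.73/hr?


W = 1/(μ−λ) = 1/(50.73 − 24.39) = 1/26.34 = 0.03797 hr

Final: 0.03797 hr


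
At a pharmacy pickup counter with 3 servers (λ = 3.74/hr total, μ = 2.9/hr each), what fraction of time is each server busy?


ρ = λ/(cμ) = 3.74/(3·2.9) = 3.74/8.70 = 0.4299

Final: 0.4299


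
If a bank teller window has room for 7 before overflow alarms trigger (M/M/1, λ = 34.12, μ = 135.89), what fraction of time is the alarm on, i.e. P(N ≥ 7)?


ρ = 34.12/135.89 = 0.2511
P(N ≥ n) = ρ^n = 0.2511^7 = 0.00006291

Final: 0.00006291


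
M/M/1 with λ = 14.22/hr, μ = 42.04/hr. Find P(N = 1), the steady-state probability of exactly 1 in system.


ρ = 14.22/42.04 = 0.3382
P_n = (1−ρ)·ρ^n = (1 − 0.3382)·0.3382^1 = 0.6618·0.338249 = 0.223837

Final: 0.223837


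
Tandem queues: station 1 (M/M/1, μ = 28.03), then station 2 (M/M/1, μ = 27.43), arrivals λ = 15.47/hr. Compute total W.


Each node sees arrival rate λ = 15.47/hr (tandem ⇒ throughput preserved).
W₁ = 1/(μ₁−λ) = 1/(28.03−15.47) = 0.07962 hr
W₂ = 1/(μ₂−λ) = 1/(27.43−15.47) = 0.08361 hr
W_total = W₁ + W₂ = 0.07962 + 0.08361 = 0.16323 hr

Final: 0.16323 hr


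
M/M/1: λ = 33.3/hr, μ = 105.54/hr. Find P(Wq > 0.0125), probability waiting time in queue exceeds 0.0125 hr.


ρ = 33.3/105.54 = 0.3155
P(Wq > t) = ρ·e^{−(μ−λ)t} = 0.3155·e^{−0.9030}
= 0.3155·0.405352 = 0.127897

Final: 0.127897


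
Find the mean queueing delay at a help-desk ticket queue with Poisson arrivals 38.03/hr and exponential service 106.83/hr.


ρ = 38.03/106.83 = 0.3560
Wq = ρ/(μ−λ) = 0.3560/(106.83 − 38.03) = 0.3560/68.80 = 0.005174 hr

Final: 0.005174 hr


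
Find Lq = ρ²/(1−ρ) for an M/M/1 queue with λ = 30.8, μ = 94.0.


ρ = 30.8/94.0 = 0.3277
Lq = ρ²/(1−ρ) = 0.1074/0.6723 = 0.1597

Final: 0.1597


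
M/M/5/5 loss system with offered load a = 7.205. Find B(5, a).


B(c,a) = (a^c/c!) / Σ_{k=0}^{c} a^k/k!
a^5/5! = 161.803786
Σ terms (k=0..5): 1.00000 + 7.20500 + 25.95601 + 62.33769 + 112.28576 + 161.80379 = 370.588253
B = 161.803786/370.588253 = 0.436613

Final: 0.436613


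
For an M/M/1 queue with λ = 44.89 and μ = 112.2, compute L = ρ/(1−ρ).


ρ = λ/μ = 44.89/112.2 = 0.4001
L = ρ/(1−ρ) = 0.4001/(1 − 0.4001) = 0.4001/0.5999 = 0.6669

Final: 0.6669


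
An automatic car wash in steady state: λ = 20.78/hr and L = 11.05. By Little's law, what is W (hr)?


W = L/λ = 11.05/20.78 = 0.5318 hr

Final: 0.5318 hr


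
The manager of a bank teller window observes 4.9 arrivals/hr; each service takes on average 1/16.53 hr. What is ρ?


ρ = λ/μ = 4.9/16.53 = 0.2964

Final: 0.2964


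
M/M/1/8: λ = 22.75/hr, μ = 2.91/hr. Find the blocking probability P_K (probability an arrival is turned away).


ρ = λ/μ = 22.75/2.91 = 7.8179
P_K = (1−ρ)ρ^K/(1−ρ^(K+1)) = (-6.8179·13954275.597391)/(1 − 109092704.412594)
= -95138428.815203/-109092703.412594 = 0.872088

Final: 0.872088


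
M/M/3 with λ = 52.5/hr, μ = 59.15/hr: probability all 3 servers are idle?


a = λ/μ = 52.5/59.15 = 0.8876; ρ = a/c = 0.2959
Σ_{k=0}^{2} a^k/k! (terms k=0..2) = 1.00000 + 0.88757 + 0.39389 = 2.28147
Tail: a^3/(3!(1−ρ)) = 0.69922/(6·0.7041) = 0.16550
P₀ = 1/(2.28147 + 0.16550) = 1/2.44697 = 0.408669

Final: 0.408669


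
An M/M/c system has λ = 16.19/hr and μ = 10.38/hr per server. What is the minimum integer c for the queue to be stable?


Stability requires cμ > λ ⇔ c > λ/μ.
λ/μ = 16.19/10.38 = 1.5597
Minimum integer c = ⌊1.5597⌋ + 1 = 2
Check: 2·10.38 = 20.76 > 16.19, while 1·10.38 = 10.38 ≤ 16.19

Final: 2 servers


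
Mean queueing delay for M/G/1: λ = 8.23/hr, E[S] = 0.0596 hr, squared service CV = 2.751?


ρ = λ·E[S] = 8.23·0.0596 = 0.4905
E[S²] = E[S]²(1+C_s²) = 0.0596²·(1+2.751) = 0.013324
Wq = λ·E[S²]/(2(1−ρ)) = 8.23·0.013324/(2·0.5095) = 0.10761 hr

Final: 0.10761 hr


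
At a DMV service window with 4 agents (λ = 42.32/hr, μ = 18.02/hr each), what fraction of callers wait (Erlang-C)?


a = λ/μ = 2.3485; ρ = a/4 = 0.5871
P₀ = 0.088222 (from M/M/c formula)
C(c,a) = [a^c/(c!(1−ρ))]·P₀ = [30.42030/(24·0.4129)]·0.088222
= 3.06997·0.088222 = 0.270839

Final: 0.270839


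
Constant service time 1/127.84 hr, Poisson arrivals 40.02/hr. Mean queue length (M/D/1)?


ρ = 40.02/127.84 = 0.3130
M/D/1: Lq = ρ²/(2(1−ρ)) = 0.09800/(2·0.6870) = 0.07133

Final: 0.07133


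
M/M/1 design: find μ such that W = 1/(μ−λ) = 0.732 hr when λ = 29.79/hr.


W = 1/(μ−λ) ⇒ μ − λ = 1/W = 1/0.732 = 1.3661
μ = λ + 1/W = 29.79 + 1.3661 = 31.1561 per hr

Final: 31.1561 /hr


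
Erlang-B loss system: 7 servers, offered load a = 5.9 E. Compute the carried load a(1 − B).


B(7,5.9) = 0.178542 (Erlang-B)
Carried load = a(1 − B) = 5.9·(1 − 0.178542) = 5.9·0.821458 = 4.8466 E

Final: 4.8466 Erlangs


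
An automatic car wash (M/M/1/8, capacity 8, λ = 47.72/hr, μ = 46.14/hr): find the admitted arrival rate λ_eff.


ρ = 1.0342; P_K = (1−ρ)ρ^8/(1−ρ^9) = 0.126651
λ_eff = λ(1 − P_K) = 47.72·(1 − 0.126651) = 47.72·0.873349 = 41.6762 /hr

Final: 41.6762 /hr


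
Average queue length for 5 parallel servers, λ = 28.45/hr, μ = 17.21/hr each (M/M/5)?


a = λ/μ = 1.6531; ρ = a/5 = 0.3306
P₀ = 0.190939
Lq = P₀·a^c·ρ / (c!·(1−ρ)²) = 0.190939·12.34545·0.3306/(120·0.44807)
= 0.01449

Final: 0.01449


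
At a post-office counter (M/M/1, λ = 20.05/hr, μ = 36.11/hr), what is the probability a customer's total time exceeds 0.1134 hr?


W ~ Exponential(μ−λ) for M/M/1.
μ − λ = 36.11 − 20.05 = 16.0600
P(W > t) = e^{−(μ−λ)t} = e^{−1.8212} = 0.161831

Final: 0.161831


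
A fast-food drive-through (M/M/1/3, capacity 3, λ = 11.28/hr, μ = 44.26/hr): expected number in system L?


ρ = 11.28/44.26 = 0.2549
L = ρ[1 − (K+1)ρ^K + Kρ^(K+1)] / [(1−ρ)(1−ρ^(K+1))]
Numerator: 0.2549·(1 − 4·0.016554 + 3·0.004219) = 0.241208
Denominator: (0.7451)·(0.995781) = 0.741999
L = 0.241208/0.741999 = 0.3251

Final: 0.3251


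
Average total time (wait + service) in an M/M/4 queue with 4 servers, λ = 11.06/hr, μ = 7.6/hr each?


a = 1.4553; ρ = 0.3638; P₀ = 0.231398
Lq = P₀·a^c·ρ/(c!(1−ρ)²) = 0.03887
Wq = Lq/λ = 0.03887/11.06 = 0.003515 hr
W = Wq + 1/μ = 0.003515 + 0.13158 = 0.13509 hr

Final: 0.13509 hr


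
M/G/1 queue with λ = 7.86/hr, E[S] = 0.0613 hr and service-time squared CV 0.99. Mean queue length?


ρ = λ·E[S] = 7.86·0.0613 = 0.4818
Lq = ρ²(1+C_s²)/(2(1−ρ)) = 0.2321·(1+0.99)/(2·0.5182)
= 0.2321·1.9900/1.0364 = 0.44577

Final: 0.44577


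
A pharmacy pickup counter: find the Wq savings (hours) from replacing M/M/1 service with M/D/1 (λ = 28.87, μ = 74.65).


ρ = 28.87/74.65 = 0.3867
Wq(M/M/1) = ρ/(μ−λ) = 0.3867/45.78 = 0.008448 hr
Wq(M/D/1) = ρ/(2(μ−λ)) = 0.004224 hr
Savings = 0.008448 − 0.004224 = 0.004224 hr

Final: 0.004224 hr


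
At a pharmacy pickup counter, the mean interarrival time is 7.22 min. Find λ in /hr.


λ = 1/(interarrival time) in consistent units.
1 hour = 60 min, so λ = 60/7.22 = 8.3102 per hour

Final: 8.3102 /hr


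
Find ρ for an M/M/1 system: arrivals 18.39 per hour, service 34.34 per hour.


ρ = λ/μ = 18.39/34.34 = 0.5355

Final: 0.5355


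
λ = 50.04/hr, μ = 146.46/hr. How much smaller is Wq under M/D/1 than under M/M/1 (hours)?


ρ = 50.04/146.46 = 0.3417
Wq(M/M/1) = ρ/(μ−λ) = 0.3417/96.42 = 0.003543 hr
Wq(M/D/1) = ρ/(2(μ−λ)) = 0.001772 hr
Savings = 0.003543 − 0.001772 = 0.001772 hr

Final: 0.001772 hr


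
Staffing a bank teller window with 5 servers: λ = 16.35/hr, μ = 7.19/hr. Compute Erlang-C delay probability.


a = λ/μ = 2.2740; ρ = a/5 = 0.4548
P₀ = 0.101390 (from M/M/c formula)
C(c,a) = [a^c/(c!(1−ρ))]·P₀ = [60.80571/(120·0.5452)]·0.101390
= 0.92941·0.101390 = 0.094233

Final: 0.094233


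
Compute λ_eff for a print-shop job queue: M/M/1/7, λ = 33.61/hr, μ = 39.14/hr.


ρ = 0.8587; P_K = (1−ρ)ρ^7/(1−ρ^8) = 0.069064
λ_eff = λ(1 − P_K) = 33.61·(1 − 0.069064) = 33.61·0.930936 = 31.2888 /hr

Final: 31.2888 /hr


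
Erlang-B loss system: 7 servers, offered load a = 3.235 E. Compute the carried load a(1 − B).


B(7,3.235) = 0.029482 (Erlang-B)
Carried load = a(1 − B) = 3.235·(1 − 0.029482) = 3.235·0.970518 = 3.1396 E

Final: 3.1396 Erlangs


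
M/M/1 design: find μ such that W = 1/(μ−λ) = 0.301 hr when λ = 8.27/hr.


W = 1/(μ−λ) ⇒ μ − λ = 1/W = 1/0.301 = 3.3223
μ = λ + 1/W = 8.27 + 3.3223 = 11.5923 per hr

Final: 11.5923 /hr


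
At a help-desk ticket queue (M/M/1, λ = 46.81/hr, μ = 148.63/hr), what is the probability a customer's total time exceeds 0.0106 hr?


W ~ Exponential(μ−λ) for M/M/1.
μ − λ = 148.63 − 46.81 = 101.8200
P(W > t) = e^{−(μ−λ)t} = e^{−1.0793} = 0.339836

Final: 0.339836


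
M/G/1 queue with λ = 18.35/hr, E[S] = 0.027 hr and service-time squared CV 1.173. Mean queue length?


ρ = λ·E[S] = 18.35·0.027 = 0.4955
Lq = ρ²(1+C_s²)/(2(1−ρ)) = 0.2455·(1+1.173)/(2·0.5045)
= 0.2455·2.1730/1.0091 = 0.52860

Final: 0.52860


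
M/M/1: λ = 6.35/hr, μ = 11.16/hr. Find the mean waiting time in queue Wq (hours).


ρ = 6.35/11.16 = 0.5690
Wq = ρ/(μ−λ) = 0.5690/(11.16 − 6.35) = 0.5690/4.81 = 0.1183 hr

Final: 0.1183 hr


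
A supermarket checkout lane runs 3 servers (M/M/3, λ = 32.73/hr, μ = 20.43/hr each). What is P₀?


a = λ/μ = 32.73/20.43 = 1.6021; ρ = a/c = 0.5340
Σ_{k=0}^{2} a^k/k! (terms k=0..2) = 1.00000 + 1.60206 + 1.28329 = 3.88535
Tail: a^3/(3!(1−ρ)) = 4.11181/(6·0.4660) = 1.47066
P₀ = 1/(3.88535 + 1.47066) = 1/5.35601 = 0.186706

Final: 0.186706


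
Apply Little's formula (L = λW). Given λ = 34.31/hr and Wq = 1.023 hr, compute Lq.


Lq = λWq = 34.31·1.023 = 35.0991

Final: 35.0991


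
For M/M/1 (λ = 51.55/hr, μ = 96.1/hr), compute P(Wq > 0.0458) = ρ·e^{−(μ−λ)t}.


ρ = 51.55/96.1 = 0.5364
P(Wq > t) = ρ·e^{−(μ−λ)t} = 0.5364·e^{−2.0404}
= 0.5364·0.129978 = 0.069723

Final: 0.069723


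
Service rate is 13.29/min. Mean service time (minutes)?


Mean service time = 1/μ = 1/13.29 minute = 0.07524 minute
In minutes: 0.07524 × 1 = 0.07524 min

Final: 0.07524 min


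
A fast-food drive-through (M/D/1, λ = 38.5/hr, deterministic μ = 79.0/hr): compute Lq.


ρ = 38.5/79.0 = 0.4873
M/D/1: Lq = ρ²/(2(1−ρ)) = 0.2375/(2·0.5127) = 0.23164

Final: 0.23164


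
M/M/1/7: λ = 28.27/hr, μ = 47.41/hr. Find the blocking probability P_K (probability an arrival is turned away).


ρ = λ/μ = 28.27/47.41 = 0.5963
P_K = (1−ρ)ρ^K/(1−ρ^(K+1)) = (0.4037·0.026803)/(1 − 0.015983)
= 0.010821/0.984017 = 0.010997

Final: 0.010997


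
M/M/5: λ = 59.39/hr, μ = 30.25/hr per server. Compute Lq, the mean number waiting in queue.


a = λ/μ = 1.9633; ρ = a/5 = 0.3927
P₀ = 0.139447
Lq = P₀·a^c·ρ / (c!·(1−ρ)²) = 0.139447·29.17022·0.3927/(120·0.36886)
= 0.03608

Final: 0.03608


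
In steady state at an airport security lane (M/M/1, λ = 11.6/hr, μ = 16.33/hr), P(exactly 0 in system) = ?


ρ = 11.6/16.33 = 0.7103
P_n = (1−ρ)·ρ^n = (1 − 0.7103)·0.7103^0 = 0.2897·1.000000 = 0.289651

Final: 0.289651


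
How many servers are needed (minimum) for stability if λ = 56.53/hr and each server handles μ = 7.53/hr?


Stability requires cμ > λ ⇔ c > λ/μ.
λ/μ = 56.53/7.53 = 7.5073
Minimum integer c = ⌊7.5073⌋ + 1 = 8
Check: 8·7.53 = 60.24 > 56.53, while 7·7.53 = 52.71 ≤ 56.53

Final: 8 servers


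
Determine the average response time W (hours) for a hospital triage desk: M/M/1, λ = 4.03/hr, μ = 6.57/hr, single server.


W = 1/(μ−λ) = 1/(6.57 − 4.03) = 1/2.54 = 0.3937 hr

Final: 0.3937 hr


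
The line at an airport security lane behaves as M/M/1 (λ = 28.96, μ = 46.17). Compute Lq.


ρ = 28.96/46.17 = 0.6272
Lq = ρ²/(1−ρ) = 0.3934/0.3728 = 1.0555

Final: 1.0555


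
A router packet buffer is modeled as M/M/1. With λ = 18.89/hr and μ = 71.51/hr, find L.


ρ = λ/μ = 18.89/71.51 = 0.2642
L = ρ/(1−ρ) = 0.2642/(1 − 0.2642) = 0.2642/0.7358 = 0.3590

Final: 0.3590


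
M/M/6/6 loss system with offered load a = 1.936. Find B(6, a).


B(c,a) = (a^c/c!) / Σ_{k=0}^{c} a^k/k!
a^6/6! = 0.073131
Σ terms (k=0..6): 1.00000 + 1.93600 + 1.87405 + 1.20939 + 0.58534 + 0.22664 + 0.07313 = 6.904552
B = 0.073131/6.904552 = 0.010592

Final: 0.010592


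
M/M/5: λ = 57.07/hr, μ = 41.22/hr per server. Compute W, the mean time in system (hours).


a = 1.3845; ρ = 0.2769; P₀ = 0.250185
Lq = P₀·a^c·ρ/(c!(1−ρ)²) = 0.005617
Wq = Lq/λ = 0.005617/57.07 = 0.00009843 hr
W = Wq + 1/μ = 0.00009843 + 0.02426 = 0.02436 hr

Final: 0.02436 hr


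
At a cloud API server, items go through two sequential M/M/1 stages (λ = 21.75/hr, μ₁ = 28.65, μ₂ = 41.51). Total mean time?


Each node sees arrival rate λ = 21.75/hr (tandem ⇒ throughput preserved).
W₁ = 1/(μ₁−λ) = 1/(28.65−21.75) = 0.14493 hr
W₂ = 1/(μ₂−λ) = 1/(41.51−21.75) = 0.05061 hr
W_total = W₁ + W₂ = 0.14493 + 0.05061 = 0.19553 hr

Final: 0.19553 hr


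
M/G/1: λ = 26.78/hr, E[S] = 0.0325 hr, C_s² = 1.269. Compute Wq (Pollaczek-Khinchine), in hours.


ρ = λ·E[S] = 26.78·0.0325 = 0.8704
E[S²] = E[S]²(1+C_s²) = 0.0325²·(1+1.269) = 0.002397
Wq = λ·E[S²]/(2(1−ρ)) = 26.78·0.002397/(2·0.1296) = 0.24752 hr

Final: 0.24752 hr


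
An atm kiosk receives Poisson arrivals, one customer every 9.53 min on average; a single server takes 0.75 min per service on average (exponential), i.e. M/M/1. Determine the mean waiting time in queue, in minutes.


λ = 60/9.53 = 6.2959 /hr
μ = 60/0.75 = 80.0000 /hr
ρ = λ/μ = 6.2959/80.0000 = 0.07870
Wq = ρ/(μ−λ) = 0.07870/(80.0000−6.2959) = 0.001068 hr
In minutes: 0.001068·60 = 0.06407 min

Final: 0.06407 min


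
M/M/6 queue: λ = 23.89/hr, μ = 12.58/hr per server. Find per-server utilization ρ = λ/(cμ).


ρ = λ/(cμ) = 23.89/(6·12.58) = 23.89/75.48 = 0.3165

Final: 0.3165


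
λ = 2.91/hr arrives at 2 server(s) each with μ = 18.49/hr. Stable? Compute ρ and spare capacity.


Total capacity cμ = 2·18.49 = 36.98/hr
ρ = λ/(cμ) = 2.91/36.98 = 0.07869
Stable ⇔ ρ < 1: YES
Spare capacity = cμ − λ = 36.98 − 2.91 = 34.07/hr

Final: ρ = 0.07869; stable; margin = 34.07/hr


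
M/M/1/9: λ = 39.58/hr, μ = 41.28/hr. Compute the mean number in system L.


ρ = 39.58/41.28 = 0.9588
L = ρ[1 − (K+1)ρ^K + Kρ^(K+1)] / [(1−ρ)(1−ρ^(K+1))]
Numerator: 0.9588·(1 − 10·0.684896 + 9·0.656691) = 0.058731
Denominator: (0.04118)·(0.343309) = 0.014138
L = 0.058731/0.014138 = 4.1541

Final: 4.1541


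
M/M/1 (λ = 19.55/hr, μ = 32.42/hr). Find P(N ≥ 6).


ρ = 19.55/32.42 = 0.6030
P(N ≥ n) = ρ^n = 0.6030^6 = 0.048084

Final: 0.048084


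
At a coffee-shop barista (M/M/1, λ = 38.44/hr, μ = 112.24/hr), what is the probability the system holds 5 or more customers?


ρ = 38.44/112.24 = 0.3425
P(N ≥ n) = ρ^n = 0.3425^5 = 0.004712

Final: 0.004712


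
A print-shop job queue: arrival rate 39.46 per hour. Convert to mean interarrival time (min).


Mean interarrival time = 1/λ = 1/39.46 hour = 0.02534 hour
In minutes: 0.02534 × 60 = 1.5205 min

Final: 1.5205 min


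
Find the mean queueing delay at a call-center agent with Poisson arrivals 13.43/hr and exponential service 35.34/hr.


ρ = 13.43/35.34 = 0.3800
Wq = ρ/(μ−λ) = 0.3800/(35.34 − 13.43) = 0.3800/21.91 = 0.01734 hr

Final: 0.01734 hr


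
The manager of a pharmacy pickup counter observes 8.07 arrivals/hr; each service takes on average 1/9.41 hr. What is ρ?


ρ = λ/μ = 8.07/9.41 = 0.8576

Final: 0.8576


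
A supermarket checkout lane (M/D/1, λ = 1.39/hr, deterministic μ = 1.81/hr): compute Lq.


ρ = 1.39/1.81 = 0.7680
M/D/1: Lq = ρ²/(2(1−ρ)) = 0.5898/(2·0.2320) = 1.27078

Final: 1.27078


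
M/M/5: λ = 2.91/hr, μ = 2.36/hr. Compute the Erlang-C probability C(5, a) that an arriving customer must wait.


a = λ/μ = 1.2331; ρ = a/5 = 0.2466
P₀ = 0.291243 (from M/M/c formula)
C(c,a) = [a^c/(c!(1−ρ))]·P₀ = [2.85039/(120·0.7534)]·0.291243
= 0.03153·0.291243 = 0.009182

Final: 0.009182
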